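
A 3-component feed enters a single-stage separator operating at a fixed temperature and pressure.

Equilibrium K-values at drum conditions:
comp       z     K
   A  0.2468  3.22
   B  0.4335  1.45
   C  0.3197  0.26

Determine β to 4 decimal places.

β = 0.5551

Material balance + equilibrium reduce to Σ zᵢ(Kᵢ−1)/(1+β(Kᵢ−1)) = 0.
Feasibility: ΣzᵢKᵢ = 1.5064, Σzᵢ/Kᵢ = 1.6052 — both > 1, two phases present.
Iterate (Newton) starting at β = 0.56:
  β = 0.5600: g = -0.00393, g' = -0.8082 → β = 0.5551
Converged at β = 0.5551.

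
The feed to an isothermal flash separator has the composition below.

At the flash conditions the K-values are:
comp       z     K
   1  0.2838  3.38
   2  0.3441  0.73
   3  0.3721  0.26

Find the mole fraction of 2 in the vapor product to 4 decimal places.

Let ψ = V/F and solve Σ zᵢ(Kᵢ−1)/(1+ψ(Kᵢ−1)) = 0.
g(0) = ΣzᵢKᵢ − 1 = 0.3072 and g(1) = 1 − Σzᵢ/Kᵢ = -0.9865, so a root lies in (0, 1).
Iterate (Newton) starting at ψ = 0.5:
  ψ = 0.5000: g = -0.23605, g' = -0.8821 → ψ = 0.2324
  ψ = 0.2324: g = 0.00324, g' = -0.9922 → ψ = 0.2357
Converged at ψ = 0.2357.
Compositions from xᵢ = zᵢ/(1+ψ(Kᵢ−1)), yᵢ = Kᵢxᵢ:
  1: x = 0.1818, y = 0.6146
  2: x = 0.3675, y = 0.2683
  3: x = 0.4507, y = 0.1172

y_2 = 0.2683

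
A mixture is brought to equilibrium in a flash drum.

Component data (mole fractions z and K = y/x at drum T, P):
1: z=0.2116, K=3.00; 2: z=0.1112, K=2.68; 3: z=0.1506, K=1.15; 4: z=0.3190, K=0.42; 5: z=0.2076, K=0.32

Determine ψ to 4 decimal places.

ψ = 0.3116

Newton iteration, ψ⁰ = 0.5:
  ψ = 0.5000: g = -0.14034, g' = -0.7405 → ψ = 0.3105
  ψ = 0.3105: g = 0.00084, g' = -0.7747 → ψ = 0.3116
Converged at ψ = 0.3116.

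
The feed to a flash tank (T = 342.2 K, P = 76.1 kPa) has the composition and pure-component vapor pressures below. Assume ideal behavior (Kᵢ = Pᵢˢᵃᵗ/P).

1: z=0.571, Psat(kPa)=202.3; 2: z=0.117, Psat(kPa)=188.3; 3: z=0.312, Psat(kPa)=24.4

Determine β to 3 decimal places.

β = 0.821

Raoult's law: Kᵢ = Pᵢˢᵃᵗ/P = Pᵢˢᵃᵗ/76.1.
  K_1 = 202.3/76.1 = 2.65834, K_2 = 188.3/76.1 = 2.47438, K_3 = 24.4/76.1 = 0.32063
Newton–Raphson from β = 0.57:
  β = 0.570: g = 0.2346, g' = -0.874 → β = 0.839
  β = 0.839: g = -0.0193, g' = -1.103 → β = 0.821
Converged at β = 0.821.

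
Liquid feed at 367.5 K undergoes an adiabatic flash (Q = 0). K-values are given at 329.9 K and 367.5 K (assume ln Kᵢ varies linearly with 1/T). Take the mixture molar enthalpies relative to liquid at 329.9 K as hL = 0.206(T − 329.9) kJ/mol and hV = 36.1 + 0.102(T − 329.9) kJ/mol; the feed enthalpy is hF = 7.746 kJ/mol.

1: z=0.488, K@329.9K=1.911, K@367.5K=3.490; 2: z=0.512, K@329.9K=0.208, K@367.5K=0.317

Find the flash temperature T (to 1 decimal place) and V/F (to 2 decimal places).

T = 336.4 K, V/F = 0.18

Adiabatic flash: solve Rachford–Rice at each trial T, then check hF = ψ·hV(T) + (1−ψ)·hL(T).
  T = 329.9 K: K = (1.911, 0.208), RR gives ψ = 0.054, H_out = 1.955 kJ/mol
  T = 367.5 K: K = (3.490, 0.317), RR gives ψ = 0.509, H_out = 24.126 kJ/mol
  T = 348.7 K: K = (2.625, 0.260), RR gives ψ = 0.344, H_out = 15.622 kJ/mol
  T = 339.3 K: K = (2.250, 0.233), RR gives ψ = 0.227, H_out = 9.895 kJ/mol
  T = 334.6 K: K = (2.076, 0.220), RR gives ψ = 0.150, H_out = 6.310 kJ/mol
  T = 337.0 K: K = (2.163, 0.227), RR gives ψ = 0.191, H_out = 8.219 kJ/mol
Linear interpolation between T = 334.6 (H_out = 6.310) and T = 337.0 (H_out = 8.219) on hF = 7.746 gives T ≈ 336.4 K, at which ψ = 0.18.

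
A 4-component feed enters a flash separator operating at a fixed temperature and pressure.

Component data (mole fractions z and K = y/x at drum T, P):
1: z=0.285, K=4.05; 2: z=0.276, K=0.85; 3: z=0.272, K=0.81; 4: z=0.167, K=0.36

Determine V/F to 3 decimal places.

V/F = 0.657

Rachford–Rice: g(V/F) = Σ zᵢ(Kᵢ−1)/(1+V/F(Kᵢ−1)) = 0.
g(0) = ΣzᵢKᵢ − 1 = 0.669 and g(1) = 1 − Σzᵢ/Kᵢ = -0.195, so a root lies in (0, 1).
Newton iteration, V/F⁰ = 0.5:
  V/F = 0.500: g = 0.0852, g' = -0.583 → V/F = 0.646
  V/F = 0.646: g = 0.0056, g' = -0.520 → V/F = 0.657
Converged at V/F = 0.657.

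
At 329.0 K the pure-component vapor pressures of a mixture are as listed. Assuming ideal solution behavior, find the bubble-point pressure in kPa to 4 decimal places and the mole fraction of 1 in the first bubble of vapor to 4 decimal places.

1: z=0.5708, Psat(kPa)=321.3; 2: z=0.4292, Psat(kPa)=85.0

Pbub = 219.8800 kPa, y_1 = 0.8341

At the bubble point ψ → 0, so ΣzᵢKᵢ = 1 with Kᵢ = Pᵢˢᵃᵗ/P ⇒ P = ΣzᵢPᵢˢᵃᵗ.
P = 0.5708·321.3 + 0.4292·85.0 = 219.8800 kPa
yᵢ = zᵢPᵢˢᵃᵗ/P ⇒ y_1 = 0.5708·321.3/219.8800 = 0.8341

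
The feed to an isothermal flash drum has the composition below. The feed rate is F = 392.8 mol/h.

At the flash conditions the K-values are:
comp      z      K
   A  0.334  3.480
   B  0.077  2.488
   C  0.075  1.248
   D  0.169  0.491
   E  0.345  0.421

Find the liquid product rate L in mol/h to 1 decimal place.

L = 167.8 mol/h

Let ψ = V/F and solve Σ zᵢ(Kᵢ−1)/(1+ψ(Kᵢ−1)) = 0.
Feasibility: ΣzᵢKᵢ = 1.676, Σzᵢ/Kᵢ = 1.351 — both > 1, two phases present.
Iterate (Newton) starting at ψ = 0.68:
  ψ = 0.680: g = -0.0798, g' = -0.747 → ψ = 0.573
Converged at ψ = 0.573.
Then V = ψ·F = 0.5729·392.8 = 225.0 mol/h and L = F − V = 167.8 mol/h.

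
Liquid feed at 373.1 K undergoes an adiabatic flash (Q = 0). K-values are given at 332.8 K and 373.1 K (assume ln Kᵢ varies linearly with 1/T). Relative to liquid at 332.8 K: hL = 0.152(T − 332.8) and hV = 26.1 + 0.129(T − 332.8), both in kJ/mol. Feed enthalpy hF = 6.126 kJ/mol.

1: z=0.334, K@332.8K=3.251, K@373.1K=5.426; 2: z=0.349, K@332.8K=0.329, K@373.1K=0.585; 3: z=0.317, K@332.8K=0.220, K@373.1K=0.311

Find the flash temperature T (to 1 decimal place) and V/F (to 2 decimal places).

T = 337.8 K, V/F = 0.21

Adiabatic flash: solve Rachford–Rice at each trial T, then check hF = ψ·hV(T) + (1−ψ)·hL(T).
  T = 332.8 K: K = (3.251, 0.329, 0.220), RR gives ψ = 0.166, H_out = 4.328 kJ/mol
  T = 373.1 K: K = (5.426, 0.585, 0.311), RR gives ψ = 0.450, H_out = 17.442 kJ/mol
  T = 353.0 K: K = (4.265, 0.446, 0.264), RR gives ψ = 0.315, H_out = 11.144 kJ/mol
  T = 342.9 K: K = (3.738, 0.385, 0.242), RR gives ψ = 0.245, H_out = 7.862 kJ/mol
  T = 337.9 K: K = (3.492, 0.357, 0.231), RR gives ψ = 0.207, H_out = 6.155 kJ/mol
  T = 335.4 K: K = (3.373, 0.343, 0.226), RR gives ψ = 0.187, H_out = 5.272 kJ/mol
  T = 336.6 K: K = (3.430, 0.349, 0.228), RR gives ψ = 0.197, H_out = 5.699 kJ/mol
Linear interpolation between T = 336.6 (H_out = 5.699) and T = 337.9 (H_out = 6.155) on hF = 6.126 gives T ≈ 337.8 K, at which ψ = 0.21.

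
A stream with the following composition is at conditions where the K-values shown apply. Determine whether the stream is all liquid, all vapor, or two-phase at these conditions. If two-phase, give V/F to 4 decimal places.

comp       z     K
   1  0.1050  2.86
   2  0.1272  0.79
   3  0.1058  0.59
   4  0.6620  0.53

all liquid

ΣzᵢKᵢ = 0.8141; Σzᵢ/Kᵢ = 1.6261.
Since ΣzᵢKᵢ < 1 the mixture is below its bubble point — single liquid phase.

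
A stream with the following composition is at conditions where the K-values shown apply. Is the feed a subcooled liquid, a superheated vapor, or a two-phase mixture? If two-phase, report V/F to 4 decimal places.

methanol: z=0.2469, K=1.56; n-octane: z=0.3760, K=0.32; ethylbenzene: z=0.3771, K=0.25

subcooled liquid

ΣzᵢKᵢ = 0.5998; Σzᵢ/Kᵢ = 2.8417.
Since ΣzᵢKᵢ < 1 the mixture is below its bubble point — single liquid phase.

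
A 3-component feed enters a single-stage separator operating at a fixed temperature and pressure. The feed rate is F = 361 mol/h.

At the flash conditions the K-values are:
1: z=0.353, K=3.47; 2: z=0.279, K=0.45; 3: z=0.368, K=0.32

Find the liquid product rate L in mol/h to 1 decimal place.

L = 251.8 mol/h

Newton–Raphson from β = 0.5:
  β = 0.500: g = -0.2007, g' = -0.982 → β = 0.296
  β = 0.296: g = 0.0074, g' = -1.106 → β = 0.302
Converged at β = 0.302.
Then V = β·F = 0.3024·361 = 109.2 mol/h and L = F − V = 251.8 mol/h.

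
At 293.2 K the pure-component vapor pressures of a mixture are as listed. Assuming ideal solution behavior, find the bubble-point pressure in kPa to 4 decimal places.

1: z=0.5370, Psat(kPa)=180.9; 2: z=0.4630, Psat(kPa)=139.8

At the bubble point ψ → 0, so ΣzᵢKᵢ = 1 with Kᵢ = Pᵢˢᵃᵗ/P ⇒ P = ΣzᵢPᵢˢᵃᵗ.
P = 0.5370·180.9 + 0.4630·139.8 = 161.8707 kPa

Pbub = 161.8707 kPa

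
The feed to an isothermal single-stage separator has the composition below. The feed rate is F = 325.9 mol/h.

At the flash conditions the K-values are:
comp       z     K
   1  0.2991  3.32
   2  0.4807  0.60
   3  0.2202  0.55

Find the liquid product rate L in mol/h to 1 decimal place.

L = 190.0 mol/h

Material balance + equilibrium reduce to Σ zᵢ(Kᵢ−1)/(1+ψ(Kᵢ−1)) = 0.
Check two-phase: ΣzᵢKᵢ = 1.4025 > 1 and Σzᵢ/Kᵢ = 1.2916 > 1, so g(0) = 0.4025 > 0 and g(1) = -0.2916 < 0.
Iterate (Newton) starting at ψ = 0.44:
  ψ = 0.4400: g = -0.01352, g' = -0.5768 → ψ = 0.4166
  ψ = 0.4166: g = 0.00020, g' = -0.5946 → ψ = 0.4169
Converged at ψ = 0.4169.
Then V = ψ·F = 0.4169·325.9 = 135.9 mol/h and L = F − V = 190.0 mol/h.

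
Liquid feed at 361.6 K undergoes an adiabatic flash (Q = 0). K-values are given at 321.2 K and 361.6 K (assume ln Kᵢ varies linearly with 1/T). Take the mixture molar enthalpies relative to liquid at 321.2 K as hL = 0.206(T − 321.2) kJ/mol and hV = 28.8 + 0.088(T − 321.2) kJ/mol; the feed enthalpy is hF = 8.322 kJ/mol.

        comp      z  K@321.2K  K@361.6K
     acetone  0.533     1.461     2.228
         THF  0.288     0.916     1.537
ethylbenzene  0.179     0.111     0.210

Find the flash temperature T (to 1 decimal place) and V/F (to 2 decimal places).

T = 322.8 K, V/F = 0.28

Adiabatic flash: solve Rachford–Rice at each trial T, then check hF = ψ·hV(T) + (1−ψ)·hL(T).
  T = 321.2 K: K = (1.461, 0.916, 0.111), RR gives ψ = 0.222, H_out = 6.393 kJ/mol
  T = 361.6 K: K = (2.228, 1.537, 0.210), RR gives ψ = 0.847, H_out = 28.673 kJ/mol
  T = 341.4 K: K = (1.827, 1.205, 0.156), RR gives ψ = 0.655, H_out = 21.454 kJ/mol
  T = 331.3 K: K = (1.639, 1.055, 0.132), RR gives ψ = 0.498, H_out = 15.842 kJ/mol
  T = 326.2 K: K = (1.548, 0.983, 0.121), RR gives ψ = 0.382, H_out = 11.801 kJ/mol
  T = 323.7 K: K = (1.504, 0.949, 0.116), RR gives ψ = 0.309, H_out = 9.324 kJ/mol
  T = 322.4 K: K = (1.482, 0.932, 0.113), RR gives ψ = 0.266, H_out = 7.864 kJ/mol
Linear interpolation between T = 322.4 (H_out = 7.864) and T = 323.7 (H_out = 9.324) on hF = 8.322 gives T ≈ 322.8 K, at which ψ = 0.28.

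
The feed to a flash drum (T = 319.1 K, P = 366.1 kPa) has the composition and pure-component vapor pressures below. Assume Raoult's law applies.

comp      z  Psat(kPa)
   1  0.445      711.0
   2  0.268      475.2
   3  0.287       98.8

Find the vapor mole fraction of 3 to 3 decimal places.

y_3 = 0.128

Raoult's law: Kᵢ = Pᵢˢᵃᵗ/P = Pᵢˢᵃᵗ/366.1.
  K_1 = 711.0/366.1 = 1.94209, K_2 = 475.2/366.1 = 1.29801, K_3 = 98.8/366.1 = 0.26987
Rachford–Rice: g(ψ) = Σ zᵢ(Kᵢ−1)/(1+ψ(Kᵢ−1)) = 0.
Feasibility: ΣzᵢKᵢ = 1.290, Σzᵢ/Kᵢ = 1.499 — both > 1, two phases present.
Iterate (Newton) starting at ψ = 0.5:
  ψ = 0.500: g = 0.0245, g' = -0.580 → ψ = 0.542
  ψ = 0.542: g = -0.0006, g' = -0.610 → ψ = 0.541
Converged at ψ = 0.541.
Compositions from xᵢ = zᵢ/(1+ψ(Kᵢ−1)), yᵢ = Kᵢxᵢ:
  1: x = 0.295, y = 0.572
  2: x = 0.231, y = 0.300
  3: x = 0.474, y = 0.128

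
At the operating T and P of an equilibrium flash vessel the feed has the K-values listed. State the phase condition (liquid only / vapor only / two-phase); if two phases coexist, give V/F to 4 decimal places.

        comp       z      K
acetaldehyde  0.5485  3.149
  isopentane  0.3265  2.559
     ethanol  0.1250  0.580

ΣzᵢKᵢ = 2.6352; Σzᵢ/Kᵢ = 0.5173.
Since Σzᵢ/Kᵢ < 1 the mixture is above its dew point — single vapor phase.

vapor only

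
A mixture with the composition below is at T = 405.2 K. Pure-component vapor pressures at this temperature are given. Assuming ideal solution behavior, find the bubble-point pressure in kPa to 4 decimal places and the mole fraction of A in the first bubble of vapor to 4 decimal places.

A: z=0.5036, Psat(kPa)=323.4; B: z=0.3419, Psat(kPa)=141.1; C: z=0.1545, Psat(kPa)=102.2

Pbub = 226.8962 kPa, y_A = 0.7178

At the bubble point ψ → 0, so ΣzᵢKᵢ = 1 with Kᵢ = Pᵢˢᵃᵗ/P ⇒ P = ΣzᵢPᵢˢᵃᵗ.
P = 0.5036·323.4 + 0.3419·141.1 + 0.1545·102.2 = 226.8962 kPa
yᵢ = zᵢPᵢˢᵃᵗ/P ⇒ y_A = 0.5036·323.4/226.8962 = 0.7178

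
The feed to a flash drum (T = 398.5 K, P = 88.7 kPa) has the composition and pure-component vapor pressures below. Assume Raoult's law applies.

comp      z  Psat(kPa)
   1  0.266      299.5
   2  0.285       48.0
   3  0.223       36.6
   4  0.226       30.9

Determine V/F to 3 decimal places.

Raoult's law: Kᵢ = Pᵢˢᵃᵗ/P = Pᵢˢᵃᵗ/88.7.
  K_1 = 299.5/88.7 = 3.37655, K_2 = 48.0/88.7 = 0.54115, K_3 = 36.6/88.7 = 0.41263, K_4 = 30.9/88.7 = 0.34837
Material balance + equilibrium reduce to Σ zᵢ(Kᵢ−1)/(1+V/F(Kᵢ−1)) = 0.
g(0) = ΣzᵢKᵢ − 1 = 0.223 and g(1) = 1 − Σzᵢ/Kᵢ = -0.795, so a root lies in (0, 1).
Iterate (Newton) starting at V/F = 0.37:
  V/F = 0.370: g = -0.1825, g' = -0.805 → V/F = 0.143
  V/F = 0.143: g = 0.0263, g' = -1.114 → V/F = 0.167
Converged at V/F = 0.167.

V/F = 0.167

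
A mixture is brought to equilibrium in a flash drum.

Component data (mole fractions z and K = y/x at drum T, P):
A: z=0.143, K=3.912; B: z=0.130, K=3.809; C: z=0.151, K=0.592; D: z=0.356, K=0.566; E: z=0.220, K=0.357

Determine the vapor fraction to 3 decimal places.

Material balance + equilibrium reduce to Σ zᵢ(Kᵢ−1)/(1+ψ(Kᵢ−1)) = 0.
g(0) = ΣzᵢKᵢ − 1 = 0.424 and g(1) = 1 − Σzᵢ/Kᵢ = -0.571, so a root lies in (0, 1).
Iterate (Newton) starting at ψ = 0.39:
  ψ = 0.390: g = -0.0788, g' = -0.794 → ψ = 0.291
  ψ = 0.291: g = 0.0058, g' = -0.924 → ψ = 0.297
Converged at ψ = 0.297.

ψ = 0.297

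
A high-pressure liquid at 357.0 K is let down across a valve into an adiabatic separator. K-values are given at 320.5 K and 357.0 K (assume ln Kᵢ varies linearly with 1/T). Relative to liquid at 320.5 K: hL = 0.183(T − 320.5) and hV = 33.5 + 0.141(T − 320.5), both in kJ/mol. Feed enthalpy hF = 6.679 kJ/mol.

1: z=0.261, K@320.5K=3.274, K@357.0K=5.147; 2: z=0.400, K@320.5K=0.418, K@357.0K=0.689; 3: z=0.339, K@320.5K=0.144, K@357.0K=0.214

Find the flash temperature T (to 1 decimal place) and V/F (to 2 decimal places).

T = 332.5 K, V/F = 0.14

Adiabatic flash: solve Rachford–Rice at each trial T, then check hF = ψ·hV(T) + (1−ψ)·hL(T).
  T = 320.5 K: K = (3.274, 0.418, 0.144), RR gives ψ = 0.043, H_out = 1.454 kJ/mol
  T = 357.0 K: K = (5.147, 0.689, 0.214), RR gives ψ = 0.297, H_out = 16.182 kJ/mol
  T = 338.8 K: K = (4.158, 0.544, 0.178), RR gives ψ = 0.180, H_out = 9.233 kJ/mol
  T = 329.6 K: K = (3.699, 0.478, 0.160), RR gives ψ = 0.115, H_out = 5.487 kJ/mol
  T = 334.2 K: K = (3.925, 0.511, 0.169), RR gives ψ = 0.148, H_out = 7.391 kJ/mol
  T = 331.9 K: K = (3.811, 0.494, 0.164), RR gives ψ = 0.132, H_out = 6.448 kJ/mol
Linear interpolation between T = 331.9 (H_out = 6.448) and T = 334.2 (H_out = 7.391) on hF = 6.679 gives T ≈ 332.5 K, at which ψ = 0.14.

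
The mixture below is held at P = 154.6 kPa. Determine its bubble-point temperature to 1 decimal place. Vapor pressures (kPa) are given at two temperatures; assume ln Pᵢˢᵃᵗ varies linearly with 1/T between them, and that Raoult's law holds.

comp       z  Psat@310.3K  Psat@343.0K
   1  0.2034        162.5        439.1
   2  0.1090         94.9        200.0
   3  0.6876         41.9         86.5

T = 338.9 K

Bubble-point temperature: ΣzᵢPᵢˢᵃᵗ(T) = P. Interpolate ln Pᵢˢᵃᵗ = aᵢ + bᵢ/T.
  T = 310.3 K: ΣzᵢPᵢˢᵃᵗ = 72.21 kPa
  T = 343.0 K: ΣzᵢPᵢˢᵃᵗ = 170.59 kPa
  T = 326.6 K: ΣzᵢPᵢˢᵃᵗ = 113.01 kPa
  T = 334.8 K: ΣzᵢPᵢˢᵃᵗ = 139.48 kPa
  T = 338.9 K: ΣzᵢPᵢˢᵃᵗ = 154.42 kPa
  T = 340.9 K: ΣzᵢPᵢˢᵃᵗ = 162.15 kPa
Interpolating between 338.9 K and 340.9 K gives T ≈ 338.9 K.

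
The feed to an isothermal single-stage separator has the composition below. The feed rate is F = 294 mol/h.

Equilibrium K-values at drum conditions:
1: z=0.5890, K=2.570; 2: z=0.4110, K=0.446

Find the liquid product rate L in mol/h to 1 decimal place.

Material balance + equilibrium reduce to Σ zᵢ(Kᵢ−1)/(1+V/F(Kᵢ−1)) = 0.
Check two-phase: ΣzᵢKᵢ = 1.6970 > 1 and Σzᵢ/Kᵢ = 1.1507 > 1, so g(0) = 0.6970 > 0 and g(1) = -0.1507 < 0.
Binary case is linear: z₁(K₁−1)(1+V/F(K₂−1)) + z₂(K₂−1)(1+V/F(K₁−1)) = 0
⇒ V/F = [z₁(K₁−1)+z₂(K₂−1)] / [−(K₁−1)(K₂−1)] = 0.69704/0.86978 = 0.8014
Then V = V/F·F = 0.8014·294 = 235.6 mol/h and L = F − V = 58.4 mol/h.

L = 58.4 mol/h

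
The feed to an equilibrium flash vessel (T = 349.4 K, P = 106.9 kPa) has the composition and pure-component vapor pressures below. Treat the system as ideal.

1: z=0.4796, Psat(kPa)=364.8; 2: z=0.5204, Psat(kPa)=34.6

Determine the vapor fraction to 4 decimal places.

ψ = 0.4934

Raoult's law: Kᵢ = Pᵢˢᵃᵗ/P = Pᵢˢᵃᵗ/106.9.
  K_1 = 364.8/106.9 = 3.412535, K_2 = 34.6/106.9 = 0.323667
Binary case is linear: z₁(K₁−1)(1+ψ(K₂−1)) + z₂(K₂−1)(1+ψ(K₁−1)) = 0
⇒ ψ = [z₁(K₁−1)+z₂(K₂−1)] / [−(K₁−1)(K₂−1)] = 0.80509/1.63168 = 0.4934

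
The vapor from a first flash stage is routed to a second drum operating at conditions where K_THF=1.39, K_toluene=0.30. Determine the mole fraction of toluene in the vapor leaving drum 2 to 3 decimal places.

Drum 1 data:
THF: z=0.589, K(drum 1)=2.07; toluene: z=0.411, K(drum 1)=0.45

y_toluene (drum 2) = 0.107

Drum 1:
Let ψ₁ = V/F and solve Σ zᵢ(Kᵢ−1)/(1+ψ₁(Kᵢ−1)) = 0.
Feasibility: ΣzᵢKᵢ = 1.404, Σzᵢ/Kᵢ = 1.198 — both > 1, two phases present.
Binary case is linear: z₁(K₁−1)(1+ψ₁(K₂−1)) + z₂(K₂−1)(1+ψ₁(K₁−1)) = 0
⇒ ψ₁ = [z₁(K₁−1)+z₂(K₂−1)] / [−(K₁−1)(K₂−1)] = 0.4042/0.5885 = 0.687
Drum-1 compositions:
  THF: x = 0.340, y = 0.703
  toluene: x = 0.660, y = 0.297
Drum-2 feed = drum-1 vapor: z₂ = (0.7028, 0.2972).
Drum 2:
Binary case is linear: z₁(K₁−1)(1+ψ₂(K₂−1)) + z₂(K₂−1)(1+ψ₂(K₁−1)) = 0
⇒ ψ₂ = [z₁(K₁−1)+z₂(K₂−1)] / [−(K₁−1)(K₂−1)] = 0.0660/0.2730 = 0.242
  THF: x = 0.642, y = 0.893
  toluene: x = 0.358, y = 0.107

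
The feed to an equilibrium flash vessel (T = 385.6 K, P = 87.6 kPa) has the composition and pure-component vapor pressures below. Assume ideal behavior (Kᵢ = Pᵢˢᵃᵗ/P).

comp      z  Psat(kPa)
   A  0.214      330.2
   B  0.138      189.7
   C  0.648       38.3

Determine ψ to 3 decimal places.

Raoult's law: Kᵢ = Pᵢˢᵃᵗ/P = Pᵢˢᵃᵗ/87.6.
  K_A = 330.2/87.6 = 3.76941, K_B = 189.7/87.6 = 2.16553, K_C = 38.3/87.6 = 0.43721
Material balance + equilibrium reduce to Σ zᵢ(Kᵢ−1)/(1+ψ(Kᵢ−1)) = 0.
g(0) = ΣzᵢKᵢ − 1 = 0.389 and g(1) = 1 − Σzᵢ/Kᵢ = -0.603, so a root lies in (0, 1).
Newton iteration, ψ⁰ = 0.37:
  ψ = 0.370: g = -0.0555, g' = -0.819 → ψ = 0.302
  ψ = 0.302: g = 0.0021, g' = -0.887 → ψ = 0.305
Converged at ψ = 0.305.

ψ = 0.305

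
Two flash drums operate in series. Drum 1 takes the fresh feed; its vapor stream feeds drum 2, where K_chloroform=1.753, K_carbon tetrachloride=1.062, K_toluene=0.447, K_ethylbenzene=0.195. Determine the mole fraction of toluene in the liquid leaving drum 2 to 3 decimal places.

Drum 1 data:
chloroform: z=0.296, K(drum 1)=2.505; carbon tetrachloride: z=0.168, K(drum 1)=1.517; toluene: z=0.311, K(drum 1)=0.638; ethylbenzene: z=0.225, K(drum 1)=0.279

Drum 1:
Material balance + equilibrium reduce to Σ zᵢ(Kᵢ−1)/(1+ψ₁(Kᵢ−1)) = 0.
g(0) = ΣzᵢKᵢ − 1 = 0.258 and g(1) = 1 − Σzᵢ/Kᵢ = -0.523, so a root lies in (0, 1).
Iterate (Newton) starting at ψ₁ = 0.64:
  ψ₁ = 0.640: g = -0.1556, g' = -0.672 → ψ₁ = 0.408
  ψ₁ = 0.408: g = -0.0144, g' = -0.579 → ψ₁ = 0.383
Converged at ψ₁ = 0.383.
Drum-1 compositions:
  chloroform: x = 0.188, y = 0.470
  carbon tetrachloride: x = 0.140, y = 0.213
  toluene: x = 0.361, y = 0.230
  ethylbenzene: x = 0.311, y = 0.087
Drum-2 feed = drum-1 vapor: z₂ = (0.4701, 0.2127, 0.2304, 0.0868).
Drum 2:
Let ψ₂ = V/F and solve Σ zᵢ(Kᵢ−1)/(1+ψ₂(Kᵢ−1)) = 0.
g(0) = ΣzᵢKᵢ − 1 = 0.170 and g(1) = 1 − Σzᵢ/Kᵢ = -0.429, so a root lies in (0, 1).
Newton iteration, ψ₂⁰ = 0.5:
  ψ₂ = 0.500: g = -0.0230, g' = -0.434 → ψ₂ = 0.447
  ψ₂ = 0.447: g = -0.0006, g' = -0.411 → ψ₂ = 0.445
Converged at ψ₂ = 0.445.
  chloroform: x = 0.352, y = 0.617
  carbon tetrachloride: x = 0.207, y = 0.220
  toluene: x = 0.306, y = 0.137
  ethylbenzene: x = 0.135, y = 0.026

x_toluene (drum 2) = 0.306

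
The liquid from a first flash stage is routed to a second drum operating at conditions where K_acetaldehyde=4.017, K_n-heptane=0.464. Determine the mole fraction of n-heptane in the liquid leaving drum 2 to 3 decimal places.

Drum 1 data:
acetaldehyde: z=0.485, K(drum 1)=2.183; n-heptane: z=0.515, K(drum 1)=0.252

Drum 1:
Material balance + equilibrium reduce to Σ zᵢ(Kᵢ−1)/(1+ψ₁(Kᵢ−1)) = 0.
g(0) = ΣzᵢKᵢ − 1 = 0.189 and g(1) = 1 − Σzᵢ/Kᵢ = -1.266, so a root lies in (0, 1).
Iterate (Newton) starting at ψ₁ = 0.64:
  ψ₁ = 0.640: g = -0.4125, g' = -1.280 → ψ₁ = 0.318
  ψ₁ = 0.318: g = -0.0884, g' = -0.854 → ψ₁ = 0.214
  ψ₁ = 0.214: g = -0.0011, g' = -0.841 → ψ₁ = 0.213
Converged at ψ₁ = 0.213.
Drum-1 compositions:
  acetaldehyde: x = 0.387, y = 0.846
  n-heptane: x = 0.613, y = 0.154
Drum-2 feed = drum-1 liquid: z₂ = (0.3874, 0.6126).
Drum 2:
Newton–Raphson from ψ₂ = 0.36:
  ψ₂ = 0.360: g = 0.1533, g' = -1.080 → ψ₂ = 0.502
  ψ₂ = 0.502: g = 0.0156, g' = -0.887 → ψ₂ = 0.519
  ψ₂ = 0.519: g = 0.0001, g' = -0.873 → ψ₂ = 0.520
Converged at ψ₂ = 0.520.
  acetaldehyde: x = 0.151, y = 0.606
  n-heptane: x = 0.849, y = 0.394

x_n-heptane (drum 2) = 0.849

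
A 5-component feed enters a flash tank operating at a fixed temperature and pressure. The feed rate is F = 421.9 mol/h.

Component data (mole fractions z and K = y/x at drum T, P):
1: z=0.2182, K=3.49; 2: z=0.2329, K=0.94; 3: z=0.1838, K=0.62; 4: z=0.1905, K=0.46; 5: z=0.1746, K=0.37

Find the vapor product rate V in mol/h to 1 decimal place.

Newton iteration, ψ⁰ = 0.35:
  ψ = 0.3500: g = -0.07248, g' = -0.6209 → ψ = 0.2333
  ψ = 0.2333: g = 0.00623, g' = -0.7421 → ψ = 0.2417
Converged at ψ = 0.2417.
Then V = ψ·F = 0.2417·421.9 = 102.0 mol/h and L = F − V = 319.9 mol/h.

V = 102.0 mol/h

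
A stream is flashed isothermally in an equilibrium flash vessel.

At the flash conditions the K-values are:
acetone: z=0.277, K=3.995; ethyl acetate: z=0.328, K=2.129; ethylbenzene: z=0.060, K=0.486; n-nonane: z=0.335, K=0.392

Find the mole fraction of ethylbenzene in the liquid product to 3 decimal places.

Material balance + equilibrium reduce to Σ zᵢ(Kᵢ−1)/(1+β(Kᵢ−1)) = 0.
Check two-phase: ΣzᵢKᵢ = 1.965 > 1 and Σzᵢ/Kᵢ = 1.201 > 1, so g(0) = 0.965 > 0 and g(1) = -0.201 < 0.
Iterate (Newton) starting at β = 0.5:
  β = 0.500: g = 0.2347, g' = -0.854 → β = 0.775
  β = 0.775: g = 0.0109, g' = -0.831 → β = 0.788
Converged at β = 0.788.
Compositions from xᵢ = zᵢ/(1+β(Kᵢ−1)), yᵢ = Kᵢxᵢ:
  acetone: x = 0.082, y = 0.329
  ethyl acetate: x = 0.174, y = 0.370
  ethylbenzene: x = 0.101, y = 0.049
  n-nonane: x = 0.643, y = 0.252

x_ethylbenzene = 0.101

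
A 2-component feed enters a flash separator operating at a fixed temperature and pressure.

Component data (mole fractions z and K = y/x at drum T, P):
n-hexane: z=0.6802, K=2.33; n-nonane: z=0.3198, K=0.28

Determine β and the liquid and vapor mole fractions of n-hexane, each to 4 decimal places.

β = 0.7043, x_n-hexane = 0.3512, y_n-hexane = 0.8183

Material balance + equilibrium reduce to Σ zᵢ(Kᵢ−1)/(1+β(Kᵢ−1)) = 0.
Check two-phase: ΣzᵢKᵢ = 1.6744 > 1 and Σzᵢ/Kᵢ = 1.4341 > 1, so g(0) = 0.6744 > 0 and g(1) = -0.4341 < 0.
Binary case is linear: z₁(K₁−1)(1+β(K₂−1)) + z₂(K₂−1)(1+β(K₁−1)) = 0
⇒ β = [z₁(K₁−1)+z₂(K₂−1)] / [−(K₁−1)(K₂−1)] = 0.67441/0.95760 = 0.7043
Compositions from xᵢ = zᵢ/(1+β(Kᵢ−1)), yᵢ = Kᵢxᵢ:
  n-hexane: x = 0.3512, y = 0.8183
  n-nonane: x = 0.6488, y = 0.1817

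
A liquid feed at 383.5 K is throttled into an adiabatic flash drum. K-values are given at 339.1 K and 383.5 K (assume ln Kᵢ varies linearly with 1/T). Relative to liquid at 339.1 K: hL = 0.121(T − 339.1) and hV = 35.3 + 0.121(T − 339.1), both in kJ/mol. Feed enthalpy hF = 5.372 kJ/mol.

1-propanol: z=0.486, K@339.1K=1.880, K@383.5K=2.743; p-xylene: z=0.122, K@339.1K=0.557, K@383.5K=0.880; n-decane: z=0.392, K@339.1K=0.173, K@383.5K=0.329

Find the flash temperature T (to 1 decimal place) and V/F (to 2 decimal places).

T = 343.5 K, V/F = 0.14

Adiabatic flash: solve Rachford–Rice at each trial T, then check hF = ψ·hV(T) + (1−ψ)·hL(T).
  T = 339.1 K: K = (1.880, 0.557, 0.173), RR gives ψ = 0.075, H_out = 2.630 kJ/mol
  T = 383.5 K: K = (2.743, 0.880, 0.329), RR gives ψ = 0.550, H_out = 24.785 kJ/mol
  T = 361.3 K: K = (2.297, 0.710, 0.243), RR gives ψ = 0.339, H_out = 14.642 kJ/mol
  T = 350.2 K: K = (2.085, 0.631, 0.206), RR gives ψ = 0.220, H_out = 9.097 kJ/mol
  T = 344.6 K: K = (1.981, 0.593, 0.189), RR gives ψ = 0.151, H_out = 5.993 kJ/mol
  T = 341.9 K: K = (1.931, 0.575, 0.181), RR gives ψ = 0.115, H_out = 4.388 kJ/mol
  T = 343.2 K: K = (1.955, 0.584, 0.185), RR gives ψ = 0.132, H_out = 5.171 kJ/mol
Linear interpolation between T = 343.2 (H_out = 5.171) and T = 344.6 (H_out = 5.993) on hF = 5.372 gives T ≈ 343.5 K, at which ψ = 0.14.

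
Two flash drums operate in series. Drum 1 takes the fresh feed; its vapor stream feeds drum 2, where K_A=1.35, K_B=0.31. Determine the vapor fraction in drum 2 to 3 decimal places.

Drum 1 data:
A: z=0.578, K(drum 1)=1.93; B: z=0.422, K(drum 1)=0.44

V/F (drum 2) = 0.267

Drum 1:
Material balance + equilibrium reduce to Σ zᵢ(Kᵢ−1)/(1+ψ₁(Kᵢ−1)) = 0.
g(0) = ΣzᵢKᵢ − 1 = 0.301 and g(1) = 1 − Σzᵢ/Kᵢ = -0.259, so a root lies in (0, 1).
Binary case is linear: z₁(K₁−1)(1+ψ₁(K₂−1)) + z₂(K₂−1)(1+ψ₁(K₁−1)) = 0
⇒ ψ₁ = [z₁(K₁−1)+z₂(K₂−1)] / [−(K₁−1)(K₂−1)] = 0.3012/0.5208 = 0.578
Drum-1 compositions:
  A: x = 0.376, y = 0.725
  B: x = 0.624, y = 0.275
Drum-2 feed = drum-1 vapor: z₂ = (0.7254, 0.2746).
Drum 2:
Rachford–Rice: g(ψ₂) = Σ zᵢ(Kᵢ−1)/(1+ψ₂(Kᵢ−1)) = 0.
Check two-phase: ΣzᵢKᵢ = 1.064 > 1 and Σzᵢ/Kᵢ = 1.423 > 1, so g(0) = 0.064 > 0 and g(1) = -0.423 < 0.
Binary case is linear: z₁(K₁−1)(1+ψ₂(K₂−1)) + z₂(K₂−1)(1+ψ₂(K₁−1)) = 0
⇒ ψ₂ = [z₁(K₁−1)+z₂(K₂−1)] / [−(K₁−1)(K₂−1)] = 0.0644/0.2415 = 0.267
  A: x = 0.663, y = 0.896
  B: x = 0.337, y = 0.104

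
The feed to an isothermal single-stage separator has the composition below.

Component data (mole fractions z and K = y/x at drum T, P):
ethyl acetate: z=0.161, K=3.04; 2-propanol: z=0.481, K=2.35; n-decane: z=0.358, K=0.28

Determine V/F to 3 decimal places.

V/F = 0.652

Material balance + equilibrium reduce to Σ zᵢ(Kᵢ−1)/(1+V/F(Kᵢ−1)) = 0.
Check two-phase: ΣzᵢKᵢ = 1.720 > 1 and Σzᵢ/Kᵢ = 1.536 > 1, so g(0) = 0.720 > 0 and g(1) = -0.536 < 0.
Newton iteration, V/F⁰ = 0.51:
  V/F = 0.510: g = 0.1382, g' = -0.932 → V/F = 0.658
  V/F = 0.658: g = -0.0060, g' = -1.039 → V/F = 0.652
Converged at V/F = 0.652.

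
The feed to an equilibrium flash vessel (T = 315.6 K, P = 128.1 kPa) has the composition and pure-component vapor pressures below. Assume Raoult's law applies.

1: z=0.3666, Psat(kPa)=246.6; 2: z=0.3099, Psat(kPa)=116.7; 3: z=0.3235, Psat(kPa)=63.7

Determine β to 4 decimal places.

Raoult's law: Kᵢ = Pᵢˢᵃᵗ/P = Pᵢˢᵃᵗ/128.1.
  K_1 = 246.6/128.1 = 1.925059, K_2 = 116.7/128.1 = 0.911007, K_3 = 63.7/128.1 = 0.497268
Let β = V/F and solve Σ zᵢ(Kᵢ−1)/(1+β(Kᵢ−1)) = 0.
g(0) = ΣzᵢKᵢ − 1 = 0.1489 and g(1) = 1 − Σzᵢ/Kᵢ = -0.1812, so a root lies in (0, 1).
Newton iteration, β⁰ = 0.63:
  β = 0.6300: g = -0.05298, g' = -0.3031 → β = 0.4552
  β = 0.4552: g = -0.00101, g' = -0.2955 → β = 0.4518
Converged at β = 0.4518.

β = 0.4518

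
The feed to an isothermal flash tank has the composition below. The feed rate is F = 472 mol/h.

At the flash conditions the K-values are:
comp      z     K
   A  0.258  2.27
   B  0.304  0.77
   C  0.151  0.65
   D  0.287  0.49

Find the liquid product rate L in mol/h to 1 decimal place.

L = 413.9 mol/h

Material balance + equilibrium reduce to Σ zᵢ(Kᵢ−1)/(1+β(Kᵢ−1)) = 0.
Check two-phase: ΣzᵢKᵢ = 1.059 > 1 and Σzᵢ/Kᵢ = 1.326 > 1, so g(0) = 0.059 > 0 and g(1) = -0.326 < 0.
Iterate (Newton) starting at β = 0.5:
  β = 0.500: g = -0.1391, g' = -0.338 → β = 0.088
  β = 0.088: g = 0.0155, g' = -0.455 → β = 0.122
  β = 0.122: g = 0.0004, g' = -0.434 → β = 0.123
Converged at β = 0.123.
Then V = β·F = 0.1231·472 = 58.1 mol/h and L = F − V = 413.9 mol/h.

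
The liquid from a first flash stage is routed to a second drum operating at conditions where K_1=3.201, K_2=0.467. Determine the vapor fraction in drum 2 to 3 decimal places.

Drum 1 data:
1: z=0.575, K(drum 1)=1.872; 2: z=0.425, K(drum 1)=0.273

V/F (drum 2) = 0.605

Drum 1:
Rachford–Rice: g(ψ₁) = Σ zᵢ(Kᵢ−1)/(1+ψ₁(Kᵢ−1)) = 0.
g(0) = ΣzᵢKᵢ − 1 = 0.192 and g(1) = 1 − Σzᵢ/Kᵢ = -0.864, so a root lies in (0, 1).
Iterate (Newton) starting at ψ₁ = 0.5:
  ψ₁ = 0.500: g = -0.1363, g' = -0.766 → ψ₁ = 0.322
  ψ₁ = 0.322: g = -0.0121, g' = -0.650 → ψ₁ = 0.304
Converged at ψ₁ = 0.304.
Drum-1 compositions:
  1: x = 0.455, y = 0.851
  2: x = 0.545, y = 0.149
Drum-2 feed = drum-1 liquid: z₂ = (0.4547, 0.5453).
Drum 2:
Let ψ₂ = V/F and solve Σ zᵢ(Kᵢ−1)/(1+ψ₂(Kᵢ−1)) = 0.
Check two-phase: ΣzᵢKᵢ = 1.710 > 1 and Σzᵢ/Kᵢ = 1.310 > 1, so g(0) = 0.710 > 0 and g(1) = -0.310 < 0.
Newton iteration, ψ₂⁰ = 0.5:
  ψ₂ = 0.500: g = 0.0801, g' = -0.787 → ψ₂ = 0.602
  ψ₂ = 0.602: g = 0.0026, g' = -0.743 → ψ₂ = 0.605
Converged at ψ₂ = 0.605.
  1: x = 0.195, y = 0.624
  2: x = 0.805, y = 0.376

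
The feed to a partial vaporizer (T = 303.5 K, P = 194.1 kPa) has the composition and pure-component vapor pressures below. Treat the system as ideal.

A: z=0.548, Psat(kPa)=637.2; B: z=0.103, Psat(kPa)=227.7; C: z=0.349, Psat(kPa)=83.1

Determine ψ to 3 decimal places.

Raoult's law: Kᵢ = Pᵢˢᵃᵗ/P = Pᵢˢᵃᵗ/194.1.
  K_A = 637.2/194.1 = 3.28284, K_B = 227.7/194.1 = 1.17311, K_C = 83.1/194.1 = 0.42813
Rachford–Rice: g(ψ) = Σ zᵢ(Kᵢ−1)/(1+ψ(Kᵢ−1)) = 0.
Feasibility: ΣzᵢKᵢ = 2.069, Σzᵢ/Kᵢ = 1.070 — both > 1, two phases present.
Newton–Raphson from ψ = 0.56:
  ψ = 0.560: g = 0.2717, g' = -0.800 → ψ = 0.900
  ψ = 0.900: g = 0.0139, g' = -0.793 → ψ = 0.917
Converged at ψ = 0.917.

ψ = 0.917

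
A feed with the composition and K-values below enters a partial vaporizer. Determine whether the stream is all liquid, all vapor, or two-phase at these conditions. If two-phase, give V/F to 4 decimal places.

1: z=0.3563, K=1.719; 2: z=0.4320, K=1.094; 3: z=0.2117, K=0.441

ΣzᵢKᵢ = 1.1784; Σzᵢ/Kᵢ = 1.0822.
Both exceed 1, so a two-phase solution exists.
Iterate (Newton) starting at ψ = 0.64:
  ψ = 0.6400: g = 0.02949, g' = -0.2502 → ψ = 0.7579
  ψ = 0.7579: g = -0.00160, g' = -0.2796 → ψ = 0.7522
  ψ = 0.7522: g = -0.00001, g' = -0.2779 → ψ = 0.7521
Converged at ψ = 0.7521.

two-phase, V/F = 0.7521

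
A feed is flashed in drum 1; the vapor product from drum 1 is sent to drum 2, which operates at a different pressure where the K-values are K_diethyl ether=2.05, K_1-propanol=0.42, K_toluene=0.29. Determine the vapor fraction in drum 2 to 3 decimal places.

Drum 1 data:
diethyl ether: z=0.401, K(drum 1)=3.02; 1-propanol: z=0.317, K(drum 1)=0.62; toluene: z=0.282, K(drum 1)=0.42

V/F (drum 2) = 0.514

Drum 1:
Let ψ₁ = V/F and solve Σ zᵢ(Kᵢ−1)/(1+ψ₁(Kᵢ−1)) = 0.
Check two-phase: ΣzᵢKᵢ = 1.526 > 1 and Σzᵢ/Kᵢ = 1.316 > 1, so g(0) = 0.526 > 0 and g(1) = -0.316 < 0.
Newton–Raphson from ψ₁ = 0.38:
  ψ₁ = 0.380: g = 0.1077, g' = -0.742 → ψ₁ = 0.525
  ψ₁ = 0.525: g = 0.0074, g' = -0.653 → ψ₁ = 0.536
Converged at ψ₁ = 0.536.
Drum-1 compositions:
  diethyl ether: x = 0.192, y = 0.581
  1-propanol: x = 0.398, y = 0.247
  toluene: x = 0.409, y = 0.172
Drum-2 feed = drum-1 vapor: z₂ = (0.5812, 0.2469, 0.1719).
Drum 2:
Material balance + equilibrium reduce to Σ zᵢ(Kᵢ−1)/(1+ψ₂(Kᵢ−1)) = 0.
Feasibility: ΣzᵢKᵢ = 1.345, Σzᵢ/Kᵢ = 1.464 — both > 1, two phases present.
Newton iteration, ψ₂⁰ = 0.5:
  ψ₂ = 0.500: g = 0.0092, g' = -0.649 → ψ₂ = 0.514
Converged at ψ₂ = 0.514.
  diethyl ether: x = 0.377, y = 0.774
  1-propanol: x = 0.352, y = 0.148
  toluene: x = 0.271, y = 0.079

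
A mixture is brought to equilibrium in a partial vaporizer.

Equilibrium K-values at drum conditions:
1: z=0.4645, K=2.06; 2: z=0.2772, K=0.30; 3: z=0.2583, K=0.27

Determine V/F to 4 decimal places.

Newton iteration, V/F⁰ = 0.42:
  V/F = 0.4200: g = -0.20608, g' = -0.8087 → V/F = 0.1652
  V/F = 0.1652: g = -0.01480, g' = -0.7296 → V/F = 0.1449
Converged at V/F = 0.1449.

V/F = 0.1449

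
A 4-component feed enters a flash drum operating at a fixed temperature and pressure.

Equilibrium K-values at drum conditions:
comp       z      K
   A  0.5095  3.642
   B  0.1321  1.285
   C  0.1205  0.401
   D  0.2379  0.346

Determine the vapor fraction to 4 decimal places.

ψ = 0.7980

Rachford–Rice: g(ψ) = Σ zᵢ(Kᵢ−1)/(1+ψ(Kᵢ−1)) = 0.
Check two-phase: ΣzᵢKᵢ = 2.1560 > 1 and Σzᵢ/Kᵢ = 1.2308 > 1, so g(0) = 1.1560 > 0 and g(1) = -0.2308 < 0.
Iterate (Newton) starting at ψ = 0.5:
  ψ = 0.5000: g = 0.27869, g' = -0.9812 → ψ = 0.7840
  ψ = 0.7840: g = 0.01361, g' = -0.9665 → ψ = 0.7981
  ψ = 0.7981: g = -0.00009, g' = -0.9792 → ψ = 0.7980
Converged at ψ = 0.7980.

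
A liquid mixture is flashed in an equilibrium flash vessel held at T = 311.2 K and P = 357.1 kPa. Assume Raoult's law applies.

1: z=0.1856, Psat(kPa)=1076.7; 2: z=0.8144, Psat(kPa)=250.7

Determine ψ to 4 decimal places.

ψ = 0.2188

Raoult's law: Kᵢ = Pᵢˢᵃᵗ/P = Pᵢˢᵃᵗ/357.1.
  K_1 = 1076.7/357.1 = 3.015122, K_2 = 250.7/357.1 = 0.702044
Let ψ = V/F and solve Σ zᵢ(Kᵢ−1)/(1+ψ(Kᵢ−1)) = 0.
g(0) = ΣzᵢKᵢ − 1 = 0.1314 and g(1) = 1 − Σzᵢ/Kᵢ = -0.2216, so a root lies in (0, 1).
Iterate (Newton) starting at ψ = 0.5:
  ψ = 0.5000: g = -0.09883, g' = -0.2868 → ψ = 0.1554
  ψ = 0.1554: g = 0.03037, g' = -0.5165 → ψ = 0.2142
  ψ = 0.2142: g = 0.00204, g' = -0.4502 → ψ = 0.2187
  ψ = 0.2187: g = 0.00001, g' = -0.4458 → ψ = 0.2188
Converged at ψ = 0.2188.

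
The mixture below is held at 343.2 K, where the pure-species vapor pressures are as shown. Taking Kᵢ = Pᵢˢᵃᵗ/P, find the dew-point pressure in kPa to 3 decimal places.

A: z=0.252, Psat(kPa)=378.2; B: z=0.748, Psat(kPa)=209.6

Pdew = 236.127 kPa

At the dew point ψ → 1, so Σzᵢ/Kᵢ = 1 with Kᵢ = Pᵢˢᵃᵗ/P ⇒ 1/P = Σzᵢ/Pᵢˢᵃᵗ.
1/P = 0.252/378.2 + 0.748/209.6 = 0.004235 ⇒ P = 236.127 kPa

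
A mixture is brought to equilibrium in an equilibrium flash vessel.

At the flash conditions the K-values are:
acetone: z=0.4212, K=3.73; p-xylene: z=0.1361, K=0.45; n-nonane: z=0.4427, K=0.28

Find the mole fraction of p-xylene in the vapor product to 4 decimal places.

Let ψ = V/F and solve Σ zᵢ(Kᵢ−1)/(1+ψ(Kᵢ−1)) = 0.
Check two-phase: ΣzᵢKᵢ = 1.7563 > 1 and Σzᵢ/Kᵢ = 1.9964 > 1, so g(0) = 0.7563 > 0 and g(1) = -0.9964 < 0.
Iterate (Newton) starting at ψ = 0.5:
  ψ = 0.5000: g = -0.11508, g' = -1.1999 → ψ = 0.4041
  ψ = 0.4041: g = 0.00096, g' = -1.2342 → ψ = 0.4049
Converged at ψ = 0.4049.
Compositions from xᵢ = zᵢ/(1+ψ(Kᵢ−1)), yᵢ = Kᵢxᵢ:
  acetone: x = 0.2001, y = 0.7463
  p-xylene: x = 0.1751, y = 0.0788
  n-nonane: x = 0.6248, y = 0.1750

y_p-xylene = 0.0788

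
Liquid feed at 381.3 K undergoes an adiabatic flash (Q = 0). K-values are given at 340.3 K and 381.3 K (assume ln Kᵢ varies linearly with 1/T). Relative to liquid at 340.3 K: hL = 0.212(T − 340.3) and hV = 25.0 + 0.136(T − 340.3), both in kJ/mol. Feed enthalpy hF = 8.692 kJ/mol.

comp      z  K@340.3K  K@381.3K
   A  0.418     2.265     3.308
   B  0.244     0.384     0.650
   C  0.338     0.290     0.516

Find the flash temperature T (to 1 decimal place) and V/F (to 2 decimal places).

T = 349.5 K, V/F = 0.28

Adiabatic flash: solve Rachford–Rice at each trial T, then check hF = ψ·hV(T) + (1−ψ)·hL(T).
  T = 340.3 K: K = (2.265, 0.384, 0.290), RR gives ψ = 0.163, H_out = 4.072 kJ/mol
  T = 381.3 K: K = (3.308, 0.650, 0.516), RR gives ψ = 0.715, H_out = 24.337 kJ/mol
  T = 360.8 K: K = (2.767, 0.507, 0.393), RR gives ψ = 0.416, H_out = 14.100 kJ/mol
  T = 350.6 K: K = (2.512, 0.443, 0.339), RR gives ψ = 0.292, H_out = 9.244 kJ/mol
  T = 345.5 K: K = (2.388, 0.413, 0.314), RR gives ψ = 0.229, H_out = 6.739 kJ/mol
  T = 348.1 K: K = (2.451, 0.429, 0.327), RR gives ψ = 0.261, H_out = 8.027 kJ/mol
  T = 349.4 K: K = (2.483, 0.436, 0.333), RR gives ψ = 0.277, H_out = 8.662 kJ/mol
Linear interpolation between T = 349.4 (H_out = 8.662) and T = 350.6 (H_out = 9.244) on hF = 8.692 gives T ≈ 349.5 K, at which ψ = 0.28.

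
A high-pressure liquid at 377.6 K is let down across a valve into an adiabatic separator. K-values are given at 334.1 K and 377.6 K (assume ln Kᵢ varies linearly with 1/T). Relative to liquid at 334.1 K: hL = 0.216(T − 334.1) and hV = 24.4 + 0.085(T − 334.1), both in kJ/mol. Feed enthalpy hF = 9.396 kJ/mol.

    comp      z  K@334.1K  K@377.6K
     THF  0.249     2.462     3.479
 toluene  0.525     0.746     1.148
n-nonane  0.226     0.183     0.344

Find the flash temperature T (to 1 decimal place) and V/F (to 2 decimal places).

T = 348.2 K, V/F = 0.28

Adiabatic flash: solve Rachford–Rice at each trial T, then check hF = ψ·hV(T) + (1−ψ)·hL(T).
  T = 334.1 K: K = (2.462, 0.746, 0.183), RR gives ψ = 0.068, H_out = 1.656 kJ/mol
  T = 377.6 K: K = (3.479, 1.148, 0.344), RR gives ψ = 0.739, H_out = 23.225 kJ/mol
  T = 355.9 K: K = (2.959, 0.938, 0.256), RR gives ψ = 0.401, H_out = 13.357 kJ/mol
  T = 345.0 K: K = (2.707, 0.840, 0.218), RR gives ψ = 0.234, H_out = 7.721 kJ/mol
  T = 350.4 K: K = (2.831, 0.888, 0.236), RR gives ψ = 0.316, H_out = 10.564 kJ/mol
  T = 347.7 K: K = (2.769, 0.864, 0.227), RR gives ψ = 0.275, H_out = 9.154 kJ/mol
  T = 349.0 K: K = (2.799, 0.875, 0.231), RR gives ψ = 0.295, H_out = 9.836 kJ/mol
Linear interpolation between T = 347.7 (H_out = 9.154) and T = 349.0 (H_out = 9.836) on hF = 9.396 gives T ≈ 348.2 K, at which ψ = 0.28.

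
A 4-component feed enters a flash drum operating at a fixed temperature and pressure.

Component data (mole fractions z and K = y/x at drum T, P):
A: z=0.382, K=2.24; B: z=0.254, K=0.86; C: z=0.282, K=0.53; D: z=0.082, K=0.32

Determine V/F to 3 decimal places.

Material balance + equilibrium reduce to Σ zᵢ(Kᵢ−1)/(1+V/F(Kᵢ−1)) = 0.
g(0) = ΣzᵢKᵢ − 1 = 0.250 and g(1) = 1 − Σzᵢ/Kᵢ = -0.254, so a root lies in (0, 1).
Newton–Raphson from V/F = 0.5:
  V/F = 0.500: g = -0.0036, g' = -0.423 → V/F = 0.492
Converged at V/F = 0.492.

V/F = 0.492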